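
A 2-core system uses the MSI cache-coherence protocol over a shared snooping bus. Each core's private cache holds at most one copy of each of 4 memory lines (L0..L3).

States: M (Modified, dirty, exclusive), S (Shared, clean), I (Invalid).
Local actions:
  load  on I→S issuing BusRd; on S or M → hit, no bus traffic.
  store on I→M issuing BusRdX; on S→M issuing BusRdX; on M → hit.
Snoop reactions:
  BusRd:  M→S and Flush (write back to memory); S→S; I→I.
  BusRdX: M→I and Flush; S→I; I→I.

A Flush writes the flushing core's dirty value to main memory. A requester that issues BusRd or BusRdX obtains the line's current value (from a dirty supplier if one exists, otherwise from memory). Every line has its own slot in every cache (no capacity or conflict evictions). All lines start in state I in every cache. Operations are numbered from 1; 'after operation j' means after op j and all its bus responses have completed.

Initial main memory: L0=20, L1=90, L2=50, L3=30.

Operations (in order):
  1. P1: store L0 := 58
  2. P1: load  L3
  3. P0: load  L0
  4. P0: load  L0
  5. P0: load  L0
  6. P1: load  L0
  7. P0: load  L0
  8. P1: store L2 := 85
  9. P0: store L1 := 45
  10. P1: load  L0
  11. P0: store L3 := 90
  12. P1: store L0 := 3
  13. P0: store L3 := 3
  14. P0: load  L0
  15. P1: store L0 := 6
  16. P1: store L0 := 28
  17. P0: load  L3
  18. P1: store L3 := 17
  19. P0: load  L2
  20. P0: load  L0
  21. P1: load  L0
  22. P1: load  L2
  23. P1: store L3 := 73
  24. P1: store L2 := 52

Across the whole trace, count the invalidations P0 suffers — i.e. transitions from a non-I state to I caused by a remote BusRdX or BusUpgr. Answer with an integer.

  op1 P1: store L0 := 58 → I/M on L0; bus BusRdX; mem=20
  op2 P1: load  L3 → I/S on L3; bus BusRd; mem=30
  op3 P0: load  L0 → S/S on L0; bus BusRd Flush; mem=58
  op4 P0: load  L0 → S/S on L0; bus (none); mem=58
  op5 P0: load  L0 → S/S on L0; bus (none); mem=58
  op6 P1: load  L0 → S/S on L0; bus (none); mem=58
  op7 P0: load  L0 → S/S on L0; bus (none); mem=58
  op8 P1: store L2 := 85 → I/M on L2; bus BusRdX; mem=50
  op9 P0: store L1 := 45 → M/I on L1; bus BusRdX; mem=90
  op10 P1: load  L0 → S/S on L0; bus (none); mem=58
  op11 P0: store L3 := 90 → M/I on L3; bus BusRdX; mem=30
  op12 P1: store L0 := 3 → I/M on L0; bus BusRdX; mem=58
  op13 P0: store L3 := 3 → M/I on L3; bus (none); mem=30
  op14 P0: load  L0 → S/S on L0; bus BusRd Flush; mem=3
  op15 P1: store L0 := 6 → I/M on L0; bus BusRdX; mem=3
  op16 P1: store L0 := 28 → I/M on L0; bus (none); mem=3
  op17 P0: load  L3 → M/I on L3; bus (none); mem=30
  op18 P1: store L3 := 17 → I/M on L3; bus BusRdX Flush; mem=3
  op19 P0: load  L2 → S/S on L2; bus BusRd Flush; mem=85
  op20 P0: load  L0 → S/S on L0; bus BusRd Flush; mem=28
  op21 P1: load  L0 → S/S on L0; bus (none); mem=28
  op22 P1: load  L2 → S/S on L2; bus (none); mem=85
  op23 P1: store L3 := 73 → I/M on L3; bus (none); mem=3
  op24 P1: store L2 := 52 → I/M on L2; bus BusRdX; mem=85

invalidations = 4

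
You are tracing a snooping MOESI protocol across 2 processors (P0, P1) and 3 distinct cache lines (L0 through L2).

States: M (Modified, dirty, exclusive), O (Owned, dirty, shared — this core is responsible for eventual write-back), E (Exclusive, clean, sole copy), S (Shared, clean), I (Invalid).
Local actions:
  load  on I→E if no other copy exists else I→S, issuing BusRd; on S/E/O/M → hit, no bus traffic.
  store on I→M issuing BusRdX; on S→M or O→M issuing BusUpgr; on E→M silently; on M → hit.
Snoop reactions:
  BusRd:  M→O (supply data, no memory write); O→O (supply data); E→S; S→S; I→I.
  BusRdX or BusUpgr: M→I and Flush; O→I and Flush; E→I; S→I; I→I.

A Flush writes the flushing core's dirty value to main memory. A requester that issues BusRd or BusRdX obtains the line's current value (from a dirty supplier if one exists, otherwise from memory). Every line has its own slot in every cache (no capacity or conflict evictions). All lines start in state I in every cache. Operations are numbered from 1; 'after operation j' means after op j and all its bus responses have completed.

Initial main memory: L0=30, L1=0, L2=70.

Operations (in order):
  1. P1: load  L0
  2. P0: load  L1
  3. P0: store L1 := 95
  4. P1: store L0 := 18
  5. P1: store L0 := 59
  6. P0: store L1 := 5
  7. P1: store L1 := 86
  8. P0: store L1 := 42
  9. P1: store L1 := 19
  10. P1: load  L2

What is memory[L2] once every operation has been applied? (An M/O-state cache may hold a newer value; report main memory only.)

[1] P1: load  L0 | P0:I, P1:E(30) | bus: BusRd
[2] P0: load  L1 | P0:E(0), P1:I | bus: BusRd
[3] P0: store L1 := 95 | P0:M(95), P1:I | bus: none
[4] P1: store L0 := 18 | P0:I, P1:M(18) | bus: none
[5] P1: store L0 := 59 | P0:I, P1:M(59) | bus: none
[6] P0: store L1 := 5 | P0:M(5), P1:I | bus: none
[7] P1: store L1 := 86 | P0:I, P1:M(86) | bus: BusRdX,Flush
[8] P0: store L1 := 42 | P0:M(42), P1:I | bus: BusRdX,Flush
[9] P1: store L1 := 19 | P0:I, P1:M(19) | bus: BusRdX,Flush
[10] P1: load  L2 | P0:I, P1:E(70) | bus: BusRd

memory[L2] = 70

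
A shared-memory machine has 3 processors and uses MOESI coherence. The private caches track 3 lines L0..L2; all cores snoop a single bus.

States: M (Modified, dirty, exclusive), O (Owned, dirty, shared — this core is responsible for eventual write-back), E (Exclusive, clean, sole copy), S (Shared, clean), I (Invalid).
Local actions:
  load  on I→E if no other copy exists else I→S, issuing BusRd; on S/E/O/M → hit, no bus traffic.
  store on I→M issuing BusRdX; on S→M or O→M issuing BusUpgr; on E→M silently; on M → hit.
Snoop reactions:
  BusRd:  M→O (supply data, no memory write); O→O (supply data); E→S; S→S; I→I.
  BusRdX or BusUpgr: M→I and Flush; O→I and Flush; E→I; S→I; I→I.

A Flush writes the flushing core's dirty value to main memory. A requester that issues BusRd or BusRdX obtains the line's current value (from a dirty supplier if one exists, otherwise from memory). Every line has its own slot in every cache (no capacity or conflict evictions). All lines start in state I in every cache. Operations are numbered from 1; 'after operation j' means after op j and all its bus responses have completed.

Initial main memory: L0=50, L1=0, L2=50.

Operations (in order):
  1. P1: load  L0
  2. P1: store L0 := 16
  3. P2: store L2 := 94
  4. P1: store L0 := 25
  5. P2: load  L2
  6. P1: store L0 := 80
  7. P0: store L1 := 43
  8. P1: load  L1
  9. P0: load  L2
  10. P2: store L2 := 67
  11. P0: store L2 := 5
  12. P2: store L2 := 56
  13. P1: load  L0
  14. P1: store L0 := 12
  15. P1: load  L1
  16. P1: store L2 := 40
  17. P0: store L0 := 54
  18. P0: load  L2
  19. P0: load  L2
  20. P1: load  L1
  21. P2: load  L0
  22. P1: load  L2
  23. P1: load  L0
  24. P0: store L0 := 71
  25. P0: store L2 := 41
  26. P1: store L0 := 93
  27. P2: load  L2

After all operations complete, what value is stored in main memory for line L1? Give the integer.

step 1: P1: load  L0  ⟶  IEI  (L0)  txn=BusRd  M[L0]=50
step 2: P1: store L0 := 16  ⟶  IMI  (L0)  txn=∅  M[L0]=50
step 3: P2: store L2 := 94  ⟶  IIM  (L2)  txn=BusRdX  M[L2]=50
step 4: P1: store L0 := 25  ⟶  IMI  (L0)  txn=∅  M[L0]=50
step 5: P2: load  L2  ⟶  IIM  (L2)  txn=∅  M[L2]=50
step 6: P1: store L0 := 80  ⟶  IMI  (L0)  txn=∅  M[L0]=50
step 7: P0: store L1 := 43  ⟶  MII  (L1)  txn=BusRdX  M[L1]=0
step 8: P1: load  L1  ⟶  OSI  (L1)  txn=BusRd  M[L1]=0
step 9: P0: load  L2  ⟶  SIO  (L2)  txn=BusRd  M[L2]=50
step 10: P2: store L2 := 67  ⟶  IIM  (L2)  txn=BusUpgr  M[L2]=50
step 11: P0: store L2 := 5  ⟶  MII  (L2)  txn=BusRdX+Flush  M[L2]=67
step 12: P2: store L2 := 56  ⟶  IIM  (L2)  txn=BusRdX+Flush  M[L2]=5
step 13: P1: load  L0  ⟶  IMI  (L0)  txn=∅  M[L0]=50
step 14: P1: store L0 := 12  ⟶  IMI  (L0)  txn=∅  M[L0]=50
step 15: P1: load  L1  ⟶  OSI  (L1)  txn=∅  M[L1]=0
step 16: P1: store L2 := 40  ⟶  IMI  (L2)  txn=BusRdX+Flush  M[L2]=56
step 17: P0: store L0 := 54  ⟶  MII  (L0)  txn=BusRdX+Flush  M[L0]=12
step 18: P0: load  L2  ⟶  SOI  (L2)  txn=BusRd  M[L2]=56
step 19: P0: load  L2  ⟶  SOI  (L2)  txn=∅  M[L2]=56
step 20: P1: load  L1  ⟶  OSI  (L1)  txn=∅  M[L1]=0
step 21: P2: load  L0  ⟶  OIS  (L0)  txn=BusRd  M[L0]=12
step 22: P1: load  L2  ⟶  SOI  (L2)  txn=∅  M[L2]=56
step 23: P1: load  L0  ⟶  OSS  (L0)  txn=BusRd  M[L0]=12
step 24: P0: store L0 := 71  ⟶  MII  (L0)  txn=BusUpgr  M[L0]=12
step 25: P0: store L2 := 41  ⟶  MII  (L2)  txn=BusUpgr+Flush  M[L2]=40
step 26: P1: store L0 := 93  ⟶  IMI  (L0)  txn=BusRdX+Flush  M[L0]=71
step 27: P2: load  L2  ⟶  OIS  (L2)  txn=BusRd  M[L2]=40

memory[L1] = 0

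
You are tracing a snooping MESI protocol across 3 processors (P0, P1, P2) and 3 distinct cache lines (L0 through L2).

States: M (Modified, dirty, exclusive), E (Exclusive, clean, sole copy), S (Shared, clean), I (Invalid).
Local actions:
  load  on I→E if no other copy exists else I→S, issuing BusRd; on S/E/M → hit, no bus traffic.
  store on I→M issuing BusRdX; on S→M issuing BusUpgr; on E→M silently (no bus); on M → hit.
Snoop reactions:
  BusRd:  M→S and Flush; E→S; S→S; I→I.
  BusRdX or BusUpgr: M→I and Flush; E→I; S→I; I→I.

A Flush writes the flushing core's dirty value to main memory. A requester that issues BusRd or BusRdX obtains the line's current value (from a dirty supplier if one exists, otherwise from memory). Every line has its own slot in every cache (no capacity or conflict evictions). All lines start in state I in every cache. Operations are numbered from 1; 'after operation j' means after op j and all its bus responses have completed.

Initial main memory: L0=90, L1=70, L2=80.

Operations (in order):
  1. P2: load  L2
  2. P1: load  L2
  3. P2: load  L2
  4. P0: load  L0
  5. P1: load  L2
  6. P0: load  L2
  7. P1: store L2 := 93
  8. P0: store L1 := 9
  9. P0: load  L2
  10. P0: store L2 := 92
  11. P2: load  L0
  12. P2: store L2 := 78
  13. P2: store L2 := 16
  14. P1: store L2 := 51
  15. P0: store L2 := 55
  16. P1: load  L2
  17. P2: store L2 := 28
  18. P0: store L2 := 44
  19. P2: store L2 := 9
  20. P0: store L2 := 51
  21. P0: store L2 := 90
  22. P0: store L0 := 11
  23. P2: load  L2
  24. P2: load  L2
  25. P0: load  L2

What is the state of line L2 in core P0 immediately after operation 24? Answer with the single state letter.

1. P2: load  L2  bus=[BusRd]  L2: P0=I P1=I P2=E  mem[L2]=80
2. P1: load  L2  bus=[BusRd]  L2: P0=I P1=S P2=S  mem[L2]=80
3. P2: load  L2  bus=[-]  L2: P0=I P1=S P2=S  mem[L2]=80
4. P0: load  L0  bus=[BusRd]  L0: P0=E P1=I P2=I  mem[L0]=90
5. P1: load  L2  bus=[-]  L2: P0=I P1=S P2=S  mem[L2]=80
6. P0: load  L2  bus=[BusRd]  L2: P0=S P1=S P2=S  mem[L2]=80
7. P1: store L2 := 93  bus=[BusUpgr]  L2: P0=I P1=M P2=I  mem[L2]=80
8. P0: store L1 := 9  bus=[BusRdX]  L1: P0=M P1=I P2=I  mem[L1]=70
9. P0: load  L2  bus=[BusRd,Flush]  L2: P0=S P1=S P2=I  mem[L2]=93
10. P0: store L2 := 92  bus=[BusUpgr]  L2: P0=M P1=I P2=I  mem[L2]=93
11. P2: load  L0  bus=[BusRd]  L0: P0=S P1=I P2=S  mem[L0]=90
12. P2: store L2 := 78  bus=[BusRdX,Flush]  L2: P0=I P1=I P2=M  mem[L2]=92
13. P2: store L2 := 16  bus=[-]  L2: P0=I P1=I P2=M  mem[L2]=92
14. P1: store L2 := 51  bus=[BusRdX,Flush]  L2: P0=I P1=M P2=I  mem[L2]=16
15. P0: store L2 := 55  bus=[BusRdX,Flush]  L2: P0=M P1=I P2=I  mem[L2]=51
16. P1: load  L2  bus=[BusRd,Flush]  L2: P0=S P1=S P2=I  mem[L2]=55
17. P2: store L2 := 28  bus=[BusRdX]  L2: P0=I P1=I P2=M  mem[L2]=55
18. P0: store L2 := 44  bus=[BusRdX,Flush]  L2: P0=M P1=I P2=I  mem[L2]=28
19. P2: store L2 := 9  bus=[BusRdX,Flush]  L2: P0=I P1=I P2=M  mem[L2]=44
20. P0: store L2 := 51  bus=[BusRdX,Flush]  L2: P0=M P1=I P2=I  mem[L2]=9
21. P0: store L2 := 90  bus=[-]  L2: P0=M P1=I P2=I  mem[L2]=9
22. P0: store L0 := 11  bus=[BusUpgr]  L0: P0=M P1=I P2=I  mem[L0]=90
23. P2: load  L2  bus=[BusRd,Flush]  L2: P0=S P1=I P2=S  mem[L2]=90
24. P2: load  L2  bus=[-]  L2: P0=S P1=I P2=S  mem[L2]=90
25. P0: load  L2  bus=[-]  L2: P0=S P1=I P2=S  mem[L2]=90

state = S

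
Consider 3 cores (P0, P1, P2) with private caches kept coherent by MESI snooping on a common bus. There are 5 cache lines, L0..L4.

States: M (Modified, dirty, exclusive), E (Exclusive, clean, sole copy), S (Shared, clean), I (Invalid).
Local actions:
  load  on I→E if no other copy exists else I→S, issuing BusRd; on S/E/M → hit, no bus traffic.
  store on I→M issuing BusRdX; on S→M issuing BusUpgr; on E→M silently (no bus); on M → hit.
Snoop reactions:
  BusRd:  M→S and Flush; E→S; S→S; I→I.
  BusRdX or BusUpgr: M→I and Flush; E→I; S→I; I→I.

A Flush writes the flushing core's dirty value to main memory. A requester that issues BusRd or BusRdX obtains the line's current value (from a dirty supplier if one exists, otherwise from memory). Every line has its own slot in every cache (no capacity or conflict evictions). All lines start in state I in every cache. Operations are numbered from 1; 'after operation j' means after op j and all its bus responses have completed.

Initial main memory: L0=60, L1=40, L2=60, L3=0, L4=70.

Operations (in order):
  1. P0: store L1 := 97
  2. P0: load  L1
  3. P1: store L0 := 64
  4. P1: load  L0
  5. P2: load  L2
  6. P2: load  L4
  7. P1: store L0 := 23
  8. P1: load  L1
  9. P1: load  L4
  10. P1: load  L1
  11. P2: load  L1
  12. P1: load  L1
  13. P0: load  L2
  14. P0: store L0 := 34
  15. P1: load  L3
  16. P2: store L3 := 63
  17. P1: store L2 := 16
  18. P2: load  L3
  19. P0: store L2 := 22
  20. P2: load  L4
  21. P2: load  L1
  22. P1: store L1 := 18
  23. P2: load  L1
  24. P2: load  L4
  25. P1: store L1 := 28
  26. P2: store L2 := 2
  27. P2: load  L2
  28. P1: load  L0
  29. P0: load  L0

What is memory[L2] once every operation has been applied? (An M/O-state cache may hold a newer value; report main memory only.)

step 1: P0: store L1 := 97  ⟶  MII  (L1)  txn=BusRdX  M[L1]=40
step 2: P0: load  L1  ⟶  MII  (L1)  txn=∅  M[L1]=40
step 3: P1: store L0 := 64  ⟶  IMI  (L0)  txn=BusRdX  M[L0]=60
step 4: P1: load  L0  ⟶  IMI  (L0)  txn=∅  M[L0]=60
step 5: P2: load  L2  ⟶  IIE  (L2)  txn=BusRd  M[L2]=60
step 6: P2: load  L4  ⟶  IIE  (L4)  txn=BusRd  M[L4]=70
step 7: P1: store L0 := 23  ⟶  IMI  (L0)  txn=∅  M[L0]=60
step 8: P1: load  L1  ⟶  SSI  (L1)  txn=BusRd+Flush  M[L1]=97
step 9: P1: load  L4  ⟶  ISS  (L4)  txn=BusRd  M[L4]=70
step 10: P1: load  L1  ⟶  SSI  (L1)  txn=∅  M[L1]=97
step 11: P2: load  L1  ⟶  SSS  (L1)  txn=BusRd  M[L1]=97
step 12: P1: load  L1  ⟶  SSS  (L1)  txn=∅  M[L1]=97
step 13: P0: load  L2  ⟶  SIS  (L2)  txn=BusRd  M[L2]=60
step 14: P0: store L0 := 34  ⟶  MII  (L0)  txn=BusRdX+Flush  M[L0]=23
step 15: P1: load  L3  ⟶  IEI  (L3)  txn=BusRd  M[L3]=0
step 16: P2: store L3 := 63  ⟶  IIM  (L3)  txn=BusRdX  M[L3]=0
step 17: P1: store L2 := 16  ⟶  IMI  (L2)  txn=BusRdX  M[L2]=60
step 18: P2: load  L3  ⟶  IIM  (L3)  txn=∅  M[L3]=0
step 19: P0: store L2 := 22  ⟶  MII  (L2)  txn=BusRdX+Flush  M[L2]=16
step 20: P2: load  L4  ⟶  ISS  (L4)  txn=∅  M[L4]=70
step 21: P2: load  L1  ⟶  SSS  (L1)  txn=∅  M[L1]=97
step 22: P1: store L1 := 18  ⟶  IMI  (L1)  txn=BusUpgr  M[L1]=97
step 23: P2: load  L1  ⟶  ISS  (L1)  txn=BusRd+Flush  M[L1]=18
step 24: P2: load  L4  ⟶  ISS  (L4)  txn=∅  M[L4]=70
step 25: P1: store L1 := 28  ⟶  IMI  (L1)  txn=BusUpgr  M[L1]=18
step 26: P2: store L2 := 2  ⟶  IIM  (L2)  txn=BusRdX+Flush  M[L2]=22
step 27: P2: load  L2  ⟶  IIM  (L2)  txn=∅  M[L2]=22
step 28: P1: load  L0  ⟶  SSI  (L0)  txn=BusRd+Flush  M[L0]=34
step 29: P0: load  L0  ⟶  SSI  (L0)  txn=∅  M[L0]=34

memory[L2] = 22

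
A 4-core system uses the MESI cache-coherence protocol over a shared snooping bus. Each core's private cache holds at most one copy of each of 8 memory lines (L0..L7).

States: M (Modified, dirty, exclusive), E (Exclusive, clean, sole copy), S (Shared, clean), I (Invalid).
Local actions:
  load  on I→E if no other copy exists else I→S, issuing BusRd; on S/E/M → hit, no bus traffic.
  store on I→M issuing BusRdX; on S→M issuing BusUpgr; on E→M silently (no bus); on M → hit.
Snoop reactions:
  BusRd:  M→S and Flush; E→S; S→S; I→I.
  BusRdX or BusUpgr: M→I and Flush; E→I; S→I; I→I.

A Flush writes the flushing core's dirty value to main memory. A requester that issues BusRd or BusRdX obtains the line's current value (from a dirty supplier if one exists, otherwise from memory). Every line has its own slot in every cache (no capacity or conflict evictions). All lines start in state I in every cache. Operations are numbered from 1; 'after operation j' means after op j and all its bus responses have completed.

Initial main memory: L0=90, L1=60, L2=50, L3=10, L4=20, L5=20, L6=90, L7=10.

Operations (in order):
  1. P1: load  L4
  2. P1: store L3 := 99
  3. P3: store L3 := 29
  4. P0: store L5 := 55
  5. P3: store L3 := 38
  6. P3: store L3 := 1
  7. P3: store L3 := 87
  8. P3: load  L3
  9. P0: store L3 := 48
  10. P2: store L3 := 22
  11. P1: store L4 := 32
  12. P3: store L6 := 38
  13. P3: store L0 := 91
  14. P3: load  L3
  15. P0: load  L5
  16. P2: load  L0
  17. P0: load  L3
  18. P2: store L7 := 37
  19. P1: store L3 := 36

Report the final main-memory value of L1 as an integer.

step 1: P1: load  L4  ⟶  IEII  (L4)  txn=BusRd  M[L4]=20
step 2: P1: store L3 := 99  ⟶  IMII  (L3)  txn=BusRdX  M[L3]=10
step 3: P3: store L3 := 29  ⟶  IIIM  (L3)  txn=BusRdX+Flush  M[L3]=99
step 4: P0: store L5 := 55  ⟶  MIII  (L5)  txn=BusRdX  M[L5]=20
step 5: P3: store L3 := 38  ⟶  IIIM  (L3)  txn=∅  M[L3]=99
step 6: P3: store L3 := 1  ⟶  IIIM  (L3)  txn=∅  M[L3]=99
step 7: P3: store L3 := 87  ⟶  IIIM  (L3)  txn=∅  M[L3]=99
step 8: P3: load  L3  ⟶  IIIM  (L3)  txn=∅  M[L3]=99
step 9: P0: store L3 := 48  ⟶  MIII  (L3)  txn=BusRdX+Flush  M[L3]=87
step 10: P2: store L3 := 22  ⟶  IIMI  (L3)  txn=BusRdX+Flush  M[L3]=48
step 11: P1: store L4 := 32  ⟶  IMII  (L4)  txn=∅  M[L4]=20
step 12: P3: store L6 := 38  ⟶  IIIM  (L6)  txn=BusRdX  M[L6]=90
step 13: P3: store L0 := 91  ⟶  IIIM  (L0)  txn=BusRdX  M[L0]=90
step 14: P3: load  L3  ⟶  IISS  (L3)  txn=BusRd+Flush  M[L3]=22
step 15: P0: load  L5  ⟶  MIII  (L5)  txn=∅  M[L5]=20
step 16: P2: load  L0  ⟶  IISS  (L0)  txn=BusRd+Flush  M[L0]=91
step 17: P0: load  L3  ⟶  SISS  (L3)  txn=BusRd  M[L3]=22
step 18: P2: store L7 := 37  ⟶  IIMI  (L7)  txn=BusRdX  M[L7]=10
step 19: P1: store L3 := 36  ⟶  IMII  (L3)  txn=BusRdX  M[L3]=22

memory[L1] = 60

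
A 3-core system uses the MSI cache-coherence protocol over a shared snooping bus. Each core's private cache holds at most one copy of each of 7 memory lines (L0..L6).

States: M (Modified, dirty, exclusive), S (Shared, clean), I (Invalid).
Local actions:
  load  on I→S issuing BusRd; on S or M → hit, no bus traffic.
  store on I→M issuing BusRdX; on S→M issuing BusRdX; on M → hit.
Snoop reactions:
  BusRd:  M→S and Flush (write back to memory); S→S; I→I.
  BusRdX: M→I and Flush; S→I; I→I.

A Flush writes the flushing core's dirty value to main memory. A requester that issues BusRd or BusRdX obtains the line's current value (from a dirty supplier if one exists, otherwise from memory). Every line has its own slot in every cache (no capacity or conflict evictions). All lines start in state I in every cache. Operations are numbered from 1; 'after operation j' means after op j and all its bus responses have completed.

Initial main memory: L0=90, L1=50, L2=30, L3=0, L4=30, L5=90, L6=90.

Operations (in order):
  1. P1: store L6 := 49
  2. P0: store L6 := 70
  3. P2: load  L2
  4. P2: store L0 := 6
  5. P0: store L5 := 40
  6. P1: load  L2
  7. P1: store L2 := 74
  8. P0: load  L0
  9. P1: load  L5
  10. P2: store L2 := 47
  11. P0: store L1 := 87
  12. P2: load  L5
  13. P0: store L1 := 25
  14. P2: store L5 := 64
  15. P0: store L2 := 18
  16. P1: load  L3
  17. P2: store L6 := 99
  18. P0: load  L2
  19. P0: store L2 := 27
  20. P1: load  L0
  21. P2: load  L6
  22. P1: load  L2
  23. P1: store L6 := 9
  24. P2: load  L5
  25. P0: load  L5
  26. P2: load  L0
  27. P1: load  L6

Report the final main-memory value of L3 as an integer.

memory[L3] = 0

step 1: P1: store L6 := 49  ⟶  IMI  (L6)  txn=BusRdX  M[L6]=90
step 2: P0: store L6 := 70  ⟶  MII  (L6)  txn=BusRdX+Flush  M[L6]=49
step 3: P2: load  L2  ⟶  IIS  (L2)  txn=BusRd  M[L2]=30
step 4: P2: store L0 := 6  ⟶  IIM  (L0)  txn=BusRdX  M[L0]=90
step 5: P0: store L5 := 40  ⟶  MII  (L5)  txn=BusRdX  M[L5]=90
step 6: P1: load  L2  ⟶  ISS  (L2)  txn=BusRd  M[L2]=30
step 7: P1: store L2 := 74  ⟶  IMI  (L2)  txn=BusRdX  M[L2]=30
step 8: P0: load  L0  ⟶  SIS  (L0)  txn=BusRd+Flush  M[L0]=6
step 9: P1: load  L5  ⟶  SSI  (L5)  txn=BusRd+Flush  M[L5]=40
step 10: P2: store L2 := 47  ⟶  IIM  (L2)  txn=BusRdX+Flush  M[L2]=74
step 11: P0: store L1 := 87  ⟶  MII  (L1)  txn=BusRdX  M[L1]=50
step 12: P2: load  L5  ⟶  SSS  (L5)  txn=BusRd  M[L5]=40
step 13: P0: store L1 := 25  ⟶  MII  (L1)  txn=∅  M[L1]=50
step 14: P2: store L5 := 64  ⟶  IIM  (L5)  txn=BusRdX  M[L5]=40
step 15: P0: store L2 := 18  ⟶  MII  (L2)  txn=BusRdX+Flush  M[L2]=47
step 16: P1: load  L3  ⟶  ISI  (L3)  txn=BusRd  M[L3]=0
step 17: P2: store L6 := 99  ⟶  IIM  (L6)  txn=BusRdX+Flush  M[L6]=70
step 18: P0: load  L2  ⟶  MII  (L2)  txn=∅  M[L2]=47
step 19: P0: store L2 := 27  ⟶  MII  (L2)  txn=∅  M[L2]=47
step 20: P1: load  L0  ⟶  SSS  (L0)  txn=BusRd  M[L0]=6
step 21: P2: load  L6  ⟶  IIM  (L6)  txn=∅  M[L6]=70
step 22: P1: load  L2  ⟶  SSI  (L2)  txn=BusRd+Flush  M[L2]=27
step 23: P1: store L6 := 9  ⟶  IMI  (L6)  txn=BusRdX+Flush  M[L6]=99
step 24: P2: load  L5  ⟶  IIM  (L5)  txn=∅  M[L5]=40
step 25: P0: load  L5  ⟶  SIS  (L5)  txn=BusRd+Flush  M[L5]=64
step 26: P2: load  L0  ⟶  SSS  (L0)  txn=∅  M[L0]=6
step 27: P1: load  L6  ⟶  IMI  (L6)  txn=∅  M[L6]=99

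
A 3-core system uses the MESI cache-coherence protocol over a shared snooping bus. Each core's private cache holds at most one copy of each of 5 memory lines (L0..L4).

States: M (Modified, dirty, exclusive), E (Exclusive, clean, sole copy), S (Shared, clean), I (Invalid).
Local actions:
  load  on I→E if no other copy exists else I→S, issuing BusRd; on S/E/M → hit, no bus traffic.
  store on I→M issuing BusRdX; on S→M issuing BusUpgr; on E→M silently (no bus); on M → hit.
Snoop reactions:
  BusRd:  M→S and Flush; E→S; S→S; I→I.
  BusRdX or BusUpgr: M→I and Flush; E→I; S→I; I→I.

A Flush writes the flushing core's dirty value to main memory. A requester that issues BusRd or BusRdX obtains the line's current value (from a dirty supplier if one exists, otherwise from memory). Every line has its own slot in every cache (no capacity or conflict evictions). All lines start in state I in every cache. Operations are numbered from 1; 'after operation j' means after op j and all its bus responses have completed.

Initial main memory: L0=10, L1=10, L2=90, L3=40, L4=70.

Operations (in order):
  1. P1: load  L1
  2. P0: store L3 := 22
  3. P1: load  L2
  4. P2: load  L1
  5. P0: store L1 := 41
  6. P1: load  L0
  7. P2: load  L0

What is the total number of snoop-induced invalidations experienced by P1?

invalidations = 1

step 1: P1: load  L1  ⟶  IEI  (L1)  txn=BusRd  M[L1]=10
step 2: P0: store L3 := 22  ⟶  MII  (L3)  txn=BusRdX  M[L3]=40
step 3: P1: load  L2  ⟶  IEI  (L2)  txn=BusRd  M[L2]=90
step 4: P2: load  L1  ⟶  ISS  (L1)  txn=BusRd  M[L1]=10
step 5: P0: store L1 := 41  ⟶  MII  (L1)  txn=BusRdX  M[L1]=10
step 6: P1: load  L0  ⟶  IEI  (L0)  txn=BusRd  M[L0]=10
step 7: P2: load  L0  ⟶  ISS  (L0)  txn=BusRd  M[L0]=10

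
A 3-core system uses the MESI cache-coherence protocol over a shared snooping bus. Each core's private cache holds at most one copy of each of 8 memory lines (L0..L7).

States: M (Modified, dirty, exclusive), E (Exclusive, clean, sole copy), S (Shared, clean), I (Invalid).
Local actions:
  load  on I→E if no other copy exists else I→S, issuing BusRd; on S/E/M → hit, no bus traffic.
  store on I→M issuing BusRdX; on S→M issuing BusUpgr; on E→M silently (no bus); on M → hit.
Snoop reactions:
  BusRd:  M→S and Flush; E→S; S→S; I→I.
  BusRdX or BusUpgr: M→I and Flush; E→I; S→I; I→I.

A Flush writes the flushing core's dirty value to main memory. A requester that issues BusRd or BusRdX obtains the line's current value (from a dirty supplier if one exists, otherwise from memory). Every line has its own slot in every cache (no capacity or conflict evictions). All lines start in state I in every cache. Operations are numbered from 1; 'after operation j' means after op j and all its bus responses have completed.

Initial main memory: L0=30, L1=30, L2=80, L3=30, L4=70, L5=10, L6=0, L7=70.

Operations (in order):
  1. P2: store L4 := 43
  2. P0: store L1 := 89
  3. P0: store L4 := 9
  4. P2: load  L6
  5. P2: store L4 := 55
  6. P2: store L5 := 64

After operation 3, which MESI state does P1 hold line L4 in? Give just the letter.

  op1 P2: store L4 := 43 → I/I/M on L4; bus BusRdX; mem=70
  op2 P0: store L1 := 89 → M/I/I on L1; bus BusRdX; mem=30
  op3 P0: store L4 := 9 → M/I/I on L4; bus BusRdX Flush; mem=43
  op4 P2: load  L6 → I/I/E on L6; bus BusRd; mem=0
  op5 P2: store L4 := 55 → I/I/M on L4; bus BusRdX Flush; mem=9
  op6 P2: store L5 := 64 → I/I/M on L5; bus BusRdX; mem=10

state = I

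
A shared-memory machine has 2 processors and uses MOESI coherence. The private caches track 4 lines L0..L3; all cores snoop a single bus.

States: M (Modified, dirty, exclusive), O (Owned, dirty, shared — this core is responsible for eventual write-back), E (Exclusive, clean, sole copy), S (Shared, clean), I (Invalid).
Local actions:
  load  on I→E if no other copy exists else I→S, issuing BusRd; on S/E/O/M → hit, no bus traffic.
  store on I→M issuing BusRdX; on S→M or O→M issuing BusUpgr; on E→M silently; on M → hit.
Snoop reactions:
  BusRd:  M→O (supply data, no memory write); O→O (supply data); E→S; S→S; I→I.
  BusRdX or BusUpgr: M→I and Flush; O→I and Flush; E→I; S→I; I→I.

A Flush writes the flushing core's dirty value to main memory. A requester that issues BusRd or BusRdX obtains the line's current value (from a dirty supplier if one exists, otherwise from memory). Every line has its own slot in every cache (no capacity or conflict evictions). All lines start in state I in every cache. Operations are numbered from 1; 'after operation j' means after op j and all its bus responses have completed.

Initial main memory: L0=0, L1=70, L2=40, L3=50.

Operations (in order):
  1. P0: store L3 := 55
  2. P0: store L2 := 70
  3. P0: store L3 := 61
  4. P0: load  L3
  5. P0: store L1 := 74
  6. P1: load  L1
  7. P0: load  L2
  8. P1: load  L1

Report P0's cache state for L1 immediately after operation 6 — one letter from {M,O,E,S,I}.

state = O

  op1 P0: store L3 := 55 → M/I on L3; bus BusRdX; mem=50
  op2 P0: store L2 := 70 → M/I on L2; bus BusRdX; mem=40
  op3 P0: store L3 := 61 → M/I on L3; bus (none); mem=50
  op4 P0: load  L3 → M/I on L3; bus (none); mem=50
  op5 P0: store L1 := 74 → M/I on L1; bus BusRdX; mem=70
  op6 P1: load  L1 → O/S on L1; bus BusRd; mem=70
  op7 P0: load  L2 → M/I on L2; bus (none); mem=40
  op8 P1: load  L1 → O/S on L1; bus (none); mem=70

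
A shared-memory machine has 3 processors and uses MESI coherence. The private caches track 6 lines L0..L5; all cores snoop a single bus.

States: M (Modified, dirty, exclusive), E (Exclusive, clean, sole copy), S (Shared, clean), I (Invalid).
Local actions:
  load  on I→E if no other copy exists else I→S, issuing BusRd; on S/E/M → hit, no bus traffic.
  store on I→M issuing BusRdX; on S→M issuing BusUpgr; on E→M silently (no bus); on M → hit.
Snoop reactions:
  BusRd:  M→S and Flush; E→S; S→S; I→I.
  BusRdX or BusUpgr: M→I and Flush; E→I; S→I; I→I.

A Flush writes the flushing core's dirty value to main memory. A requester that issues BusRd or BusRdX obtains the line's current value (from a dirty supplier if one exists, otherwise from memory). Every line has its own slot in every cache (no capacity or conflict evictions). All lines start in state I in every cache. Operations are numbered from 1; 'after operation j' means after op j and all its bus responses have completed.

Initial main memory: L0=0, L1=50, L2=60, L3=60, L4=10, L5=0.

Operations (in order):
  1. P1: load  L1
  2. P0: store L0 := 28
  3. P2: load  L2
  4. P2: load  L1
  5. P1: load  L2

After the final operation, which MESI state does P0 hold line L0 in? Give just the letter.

state = M

step 1: P1: load  L1  ⟶  IEI  (L1)  txn=BusRd  M[L1]=50
step 2: P0: store L0 := 28  ⟶  MII  (L0)  txn=BusRdX  M[L0]=0
step 3: P2: load  L2  ⟶  IIE  (L2)  txn=BusRd  M[L2]=60
step 4: P2: load  L1  ⟶  ISS  (L1)  txn=BusRd  M[L1]=50
step 5: P1: load  L2  ⟶  ISS  (L2)  txn=BusRd  M[L2]=60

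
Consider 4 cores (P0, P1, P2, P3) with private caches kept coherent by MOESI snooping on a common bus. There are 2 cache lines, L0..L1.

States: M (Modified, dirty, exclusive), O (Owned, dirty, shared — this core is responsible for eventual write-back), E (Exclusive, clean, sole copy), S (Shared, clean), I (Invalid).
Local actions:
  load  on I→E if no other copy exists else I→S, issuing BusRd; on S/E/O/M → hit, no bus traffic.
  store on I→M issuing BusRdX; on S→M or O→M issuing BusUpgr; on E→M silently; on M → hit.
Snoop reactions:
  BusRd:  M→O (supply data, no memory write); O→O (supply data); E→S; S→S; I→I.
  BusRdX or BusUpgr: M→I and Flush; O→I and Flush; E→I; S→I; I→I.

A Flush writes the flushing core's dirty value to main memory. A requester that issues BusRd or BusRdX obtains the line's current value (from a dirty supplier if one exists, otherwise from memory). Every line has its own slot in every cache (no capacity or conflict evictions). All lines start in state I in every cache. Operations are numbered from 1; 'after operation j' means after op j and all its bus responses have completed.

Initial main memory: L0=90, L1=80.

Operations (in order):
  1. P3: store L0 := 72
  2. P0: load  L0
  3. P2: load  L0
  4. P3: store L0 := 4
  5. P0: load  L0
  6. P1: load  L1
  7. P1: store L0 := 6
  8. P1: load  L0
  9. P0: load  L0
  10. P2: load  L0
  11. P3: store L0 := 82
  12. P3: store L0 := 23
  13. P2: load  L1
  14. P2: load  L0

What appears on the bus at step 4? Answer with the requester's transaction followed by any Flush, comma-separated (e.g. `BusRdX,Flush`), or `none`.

bus = BusUpgr

step 1: P3: store L0 := 72  ⟶  IIIM  (L0)  txn=BusRdX  M[L0]=90
step 2: P0: load  L0  ⟶  SIIO  (L0)  txn=BusRd  M[L0]=90
step 3: P2: load  L0  ⟶  SISO  (L0)  txn=BusRd  M[L0]=90
step 4: P3: store L0 := 4  ⟶  IIIM  (L0)  txn=BusUpgr  M[L0]=90
step 5: P0: load  L0  ⟶  SIIO  (L0)  txn=BusRd  M[L0]=90
step 6: P1: load  L1  ⟶  IEII  (L1)  txn=BusRd  M[L1]=80
step 7: P1: store L0 := 6  ⟶  IMII  (L0)  txn=BusRdX+Flush  M[L0]=4
step 8: P1: load  L0  ⟶  IMII  (L0)  txn=∅  M[L0]=4
step 9: P0: load  L0  ⟶  SOII  (L0)  txn=BusRd  M[L0]=4
step 10: P2: load  L0  ⟶  SOSI  (L0)  txn=BusRd  M[L0]=4
step 11: P3: store L0 := 82  ⟶  IIIM  (L0)  txn=BusRdX+Flush  M[L0]=6
step 12: P3: store L0 := 23  ⟶  IIIM  (L0)  txn=∅  M[L0]=6
step 13: P2: load  L1  ⟶  ISSI  (L1)  txn=BusRd  M[L1]=80
step 14: P2: load  L0  ⟶  IISO  (L0)  txn=BusRd  M[L0]=6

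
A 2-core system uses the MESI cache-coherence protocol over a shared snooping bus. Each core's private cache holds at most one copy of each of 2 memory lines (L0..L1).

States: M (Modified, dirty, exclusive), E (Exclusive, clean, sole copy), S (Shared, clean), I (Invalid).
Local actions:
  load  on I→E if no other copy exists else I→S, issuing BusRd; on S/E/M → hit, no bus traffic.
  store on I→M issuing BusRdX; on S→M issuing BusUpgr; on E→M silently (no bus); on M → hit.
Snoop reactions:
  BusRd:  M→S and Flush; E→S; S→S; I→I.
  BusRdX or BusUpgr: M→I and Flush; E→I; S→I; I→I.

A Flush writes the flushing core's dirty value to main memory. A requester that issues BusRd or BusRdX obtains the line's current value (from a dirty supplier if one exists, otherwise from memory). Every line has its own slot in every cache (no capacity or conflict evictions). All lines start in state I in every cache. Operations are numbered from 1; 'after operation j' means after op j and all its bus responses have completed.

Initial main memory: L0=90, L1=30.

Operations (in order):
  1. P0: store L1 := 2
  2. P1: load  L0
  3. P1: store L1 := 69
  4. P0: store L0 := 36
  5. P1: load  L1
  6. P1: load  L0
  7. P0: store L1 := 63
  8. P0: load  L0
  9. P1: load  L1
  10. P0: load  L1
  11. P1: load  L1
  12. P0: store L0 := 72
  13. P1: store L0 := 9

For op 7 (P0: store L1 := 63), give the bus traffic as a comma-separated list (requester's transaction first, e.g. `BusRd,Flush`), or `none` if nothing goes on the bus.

[1] P0: store L1 := 2 | P0:M(2), P1:I | bus: BusRdX
[2] P1: load  L0 | P0:I, P1:E(90) | bus: BusRd
[3] P1: store L1 := 69 | P0:I, P1:M(69) | bus: BusRdX,Flush
[4] P0: store L0 := 36 | P0:M(36), P1:I | bus: BusRdX
[5] P1: load  L1 | P0:I, P1:M(69) | bus: none
[6] P1: load  L0 | P0:S(36), P1:S(36) | bus: BusRd,Flush
[7] P0: store L1 := 63 | P0:M(63), P1:I | bus: BusRdX,Flush
[8] P0: load  L0 | P0:S(36), P1:S(36) | bus: none
[9] P1: load  L1 | P0:S(63), P1:S(63) | bus: BusRd,Flush
[10] P0: load  L1 | P0:S(63), P1:S(63) | bus: none
[11] P1: load  L1 | P0:S(63), P1:S(63) | bus: none
[12] P0: store L0 := 72 | P0:M(72), P1:I | bus: BusUpgr
[13] P1: store L0 := 9 | P0:I, P1:M(9) | bus: BusRdX,Flush

bus = BusRdX,Flush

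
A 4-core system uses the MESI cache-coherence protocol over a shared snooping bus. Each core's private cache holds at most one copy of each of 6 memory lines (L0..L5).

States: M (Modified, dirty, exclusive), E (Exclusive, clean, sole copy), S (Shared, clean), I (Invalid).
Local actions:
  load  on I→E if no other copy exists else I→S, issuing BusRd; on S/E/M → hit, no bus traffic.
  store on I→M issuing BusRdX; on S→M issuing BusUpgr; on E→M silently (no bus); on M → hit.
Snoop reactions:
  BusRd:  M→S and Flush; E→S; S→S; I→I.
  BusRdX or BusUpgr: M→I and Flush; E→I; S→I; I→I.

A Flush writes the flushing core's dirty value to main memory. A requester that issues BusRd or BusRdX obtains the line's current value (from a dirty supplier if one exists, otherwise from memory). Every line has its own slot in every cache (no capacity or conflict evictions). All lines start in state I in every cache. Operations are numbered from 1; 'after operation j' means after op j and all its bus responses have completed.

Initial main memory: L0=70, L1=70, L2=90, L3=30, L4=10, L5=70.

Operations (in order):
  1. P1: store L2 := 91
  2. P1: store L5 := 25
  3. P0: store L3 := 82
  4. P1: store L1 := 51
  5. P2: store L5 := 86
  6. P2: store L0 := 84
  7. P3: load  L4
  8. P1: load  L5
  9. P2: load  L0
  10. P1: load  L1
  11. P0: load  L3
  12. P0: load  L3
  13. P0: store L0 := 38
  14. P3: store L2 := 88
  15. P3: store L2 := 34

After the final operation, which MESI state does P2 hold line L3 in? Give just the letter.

[1] P1: store L2 := 91 | P0:I, P1:M(91), P2:I, P3:I | bus: BusRdX
[2] P1: store L5 := 25 | P0:I, P1:M(25), P2:I, P3:I | bus: BusRdX
[3] P0: store L3 := 82 | P0:M(82), P1:I, P2:I, P3:I | bus: BusRdX
[4] P1: store L1 := 51 | P0:I, P1:M(51), P2:I, P3:I | bus: BusRdX
[5] P2: store L5 := 86 | P0:I, P1:I, P2:M(86), P3:I | bus: BusRdX,Flush
[6] P2: store L0 := 84 | P0:I, P1:I, P2:M(84), P3:I | bus: BusRdX
[7] P3: load  L4 | P0:I, P1:I, P2:I, P3:E(10) | bus: BusRd
[8] P1: load  L5 | P0:I, P1:S(86), P2:S(86), P3:I | bus: BusRd,Flush
[9] P2: load  L0 | P0:I, P1:I, P2:M(84), P3:I | bus: none
[10] P1: load  L1 | P0:I, P1:M(51), P2:I, P3:I | bus: none
[11] P0: load  L3 | P0:M(82), P1:I, P2:I, P3:I | bus: none
[12] P0: load  L3 | P0:M(82), P1:I, P2:I, P3:I | bus: none
[13] P0: store L0 := 38 | P0:M(38), P1:I, P2:I, P3:I | bus: BusRdX,Flush
[14] P3: store L2 := 88 | P0:I, P1:I, P2:I, P3:M(88) | bus: BusRdX,Flush
[15] P3: store L2 := 34 | P0:I, P1:I, P2:I, P3:M(34) | bus: none

state = I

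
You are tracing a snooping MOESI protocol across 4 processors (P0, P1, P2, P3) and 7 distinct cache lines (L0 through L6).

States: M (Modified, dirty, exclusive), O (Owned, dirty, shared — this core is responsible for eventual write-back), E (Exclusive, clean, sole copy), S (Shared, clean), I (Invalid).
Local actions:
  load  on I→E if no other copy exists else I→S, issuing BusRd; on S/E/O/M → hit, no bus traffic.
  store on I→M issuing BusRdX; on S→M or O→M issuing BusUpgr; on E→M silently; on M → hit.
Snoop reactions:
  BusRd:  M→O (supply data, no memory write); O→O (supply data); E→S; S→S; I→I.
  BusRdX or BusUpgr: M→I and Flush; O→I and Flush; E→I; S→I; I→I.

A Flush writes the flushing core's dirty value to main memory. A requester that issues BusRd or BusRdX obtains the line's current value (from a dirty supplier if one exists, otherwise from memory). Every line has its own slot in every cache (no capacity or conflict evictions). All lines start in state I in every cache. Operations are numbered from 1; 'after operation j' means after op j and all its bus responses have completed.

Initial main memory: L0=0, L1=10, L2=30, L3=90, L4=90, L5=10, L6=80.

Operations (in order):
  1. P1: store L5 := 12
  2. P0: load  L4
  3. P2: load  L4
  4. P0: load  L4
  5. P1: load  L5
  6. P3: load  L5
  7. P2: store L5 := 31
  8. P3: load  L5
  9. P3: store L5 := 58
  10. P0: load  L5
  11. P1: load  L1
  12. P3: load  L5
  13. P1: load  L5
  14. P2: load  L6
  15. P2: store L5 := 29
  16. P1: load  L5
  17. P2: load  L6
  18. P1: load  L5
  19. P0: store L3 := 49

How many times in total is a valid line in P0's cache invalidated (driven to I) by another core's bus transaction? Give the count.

invalidations = 1

1. P1: store L5 := 12  bus=[BusRdX]  L5: P0=I P1=M P2=I P3=I  mem[L5]=10
2. P0: load  L4  bus=[BusRd]  L4: P0=E P1=I P2=I P3=I  mem[L4]=90
3. P2: load  L4  bus=[BusRd]  L4: P0=S P1=I P2=S P3=I  mem[L4]=90
4. P0: load  L4  bus=[-]  L4: P0=S P1=I P2=S P3=I  mem[L4]=90
5. P1: load  L5  bus=[-]  L5: P0=I P1=M P2=I P3=I  mem[L5]=10
6. P3: load  L5  bus=[BusRd]  L5: P0=I P1=O P2=I P3=S  mem[L5]=10
7. P2: store L5 := 31  bus=[BusRdX,Flush]  L5: P0=I P1=I P2=M P3=I  mem[L5]=12
8. P3: load  L5  bus=[BusRd]  L5: P0=I P1=I P2=O P3=S  mem[L5]=12
9. P3: store L5 := 58  bus=[BusUpgr,Flush]  L5: P0=I P1=I P2=I P3=M  mem[L5]=31
10. P0: load  L5  bus=[BusRd]  L5: P0=S P1=I P2=I P3=O  mem[L5]=31
11. P1: load  L1  bus=[BusRd]  L1: P0=I P1=E P2=I P3=I  mem[L1]=10
12. P3: load  L5  bus=[-]  L5: P0=S P1=I P2=I P3=O  mem[L5]=31
13. P1: load  L5  bus=[BusRd]  L5: P0=S P1=S P2=I P3=O  mem[L5]=31
14. P2: load  L6  bus=[BusRd]  L6: P0=I P1=I P2=E P3=I  mem[L6]=80
15. P2: store L5 := 29  bus=[BusRdX,Flush]  L5: P0=I P1=I P2=M P3=I  mem[L5]=58
16. P1: load  L5  bus=[BusRd]  L5: P0=I P1=S P2=O P3=I  mem[L5]=58
17. P2: load  L6  bus=[-]  L6: P0=I P1=I P2=E P3=I  mem[L6]=80
18. P1: load  L5  bus=[-]  L5: P0=I P1=S P2=O P3=I  mem[L5]=58
19. P0: store L3 := 49  bus=[BusRdX]  L3: P0=M P1=I P2=I P3=I  mem[L3]=90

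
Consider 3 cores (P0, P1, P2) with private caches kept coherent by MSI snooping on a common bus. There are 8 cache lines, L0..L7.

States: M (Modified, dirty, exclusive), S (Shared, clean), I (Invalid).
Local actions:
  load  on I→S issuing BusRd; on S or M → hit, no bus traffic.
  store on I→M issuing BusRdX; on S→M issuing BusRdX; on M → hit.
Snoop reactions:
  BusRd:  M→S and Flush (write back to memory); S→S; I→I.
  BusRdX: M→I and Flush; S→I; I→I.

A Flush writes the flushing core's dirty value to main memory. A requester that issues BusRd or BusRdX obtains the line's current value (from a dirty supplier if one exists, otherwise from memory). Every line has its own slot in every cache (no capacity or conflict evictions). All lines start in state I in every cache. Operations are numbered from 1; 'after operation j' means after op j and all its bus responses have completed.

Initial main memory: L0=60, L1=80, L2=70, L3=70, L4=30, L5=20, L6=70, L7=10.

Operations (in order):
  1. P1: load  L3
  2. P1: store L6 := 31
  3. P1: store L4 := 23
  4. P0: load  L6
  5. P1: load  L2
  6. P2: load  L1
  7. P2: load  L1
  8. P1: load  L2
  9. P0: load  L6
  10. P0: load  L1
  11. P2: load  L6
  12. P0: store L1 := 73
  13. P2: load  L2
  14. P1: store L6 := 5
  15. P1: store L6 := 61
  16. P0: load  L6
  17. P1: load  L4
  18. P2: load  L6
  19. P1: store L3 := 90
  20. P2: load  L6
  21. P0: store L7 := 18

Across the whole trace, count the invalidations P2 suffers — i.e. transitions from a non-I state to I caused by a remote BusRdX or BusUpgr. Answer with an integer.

invalidations = 2

[1] P1: load  L3 | P0:I, P1:S(70), P2:I | bus: BusRd
[2] P1: store L6 := 31 | P0:I, P1:M(31), P2:I | bus: BusRdX
[3] P1: store L4 := 23 | P0:I, P1:M(23), P2:I | bus: BusRdX
[4] P0: load  L6 | P0:S(31), P1:S(31), P2:I | bus: BusRd,Flush
[5] P1: load  L2 | P0:I, P1:S(70), P2:I | bus: BusRd
[6] P2: load  L1 | P0:I, P1:I, P2:S(80) | bus: BusRd
[7] P2: load  L1 | P0:I, P1:I, P2:S(80) | bus: none
[8] P1: load  L2 | P0:I, P1:S(70), P2:I | bus: none
[9] P0: load  L6 | P0:S(31), P1:S(31), P2:I | bus: none
[10] P0: load  L1 | P0:S(80), P1:I, P2:S(80) | bus: BusRd
[11] P2: load  L6 | P0:S(31), P1:S(31), P2:S(31) | bus: BusRd
[12] P0: store L1 := 73 | P0:M(73), P1:I, P2:I | bus: BusRdX
[13] P2: load  L2 | P0:I, P1:S(70), P2:S(70) | bus: BusRd
[14] P1: store L6 := 5 | P0:I, P1:M(5), P2:I | bus: BusRdX
[15] P1: store L6 := 61 | P0:I, P1:M(61), P2:I | bus: none
[16] P0: load  L6 | P0:S(61), P1:S(61), P2:I | bus: BusRd,Flush
[17] P1: load  L4 | P0:I, P1:M(23), P2:I | bus: none
[18] P2: load  L6 | P0:S(61), P1:S(61), P2:S(61) | bus: BusRd
[19] P1: store L3 := 90 | P0:I, P1:M(90), P2:I | bus: BusRdX
[20] P2: load  L6 | P0:S(61), P1:S(61), P2:S(61) | bus: none
[21] P0: store L7 := 18 | P0:M(18), P1:I, P2:I | bus: BusRdX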